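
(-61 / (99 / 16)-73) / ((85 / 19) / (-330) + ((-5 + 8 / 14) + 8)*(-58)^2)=-2181998 / 316383843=-0.01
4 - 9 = -5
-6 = -6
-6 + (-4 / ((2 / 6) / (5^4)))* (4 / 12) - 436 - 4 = -2946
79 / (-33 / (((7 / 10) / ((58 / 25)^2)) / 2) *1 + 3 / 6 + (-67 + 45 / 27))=-414750 / 3004663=-0.14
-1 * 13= -13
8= 8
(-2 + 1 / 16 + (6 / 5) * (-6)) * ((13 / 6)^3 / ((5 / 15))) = -1606007 / 5760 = -278.82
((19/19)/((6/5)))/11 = 0.08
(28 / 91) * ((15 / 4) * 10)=150 / 13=11.54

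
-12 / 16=-3 / 4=-0.75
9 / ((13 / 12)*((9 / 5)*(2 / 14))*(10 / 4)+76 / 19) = 504 / 263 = 1.92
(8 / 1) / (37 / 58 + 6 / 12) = 232 / 33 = 7.03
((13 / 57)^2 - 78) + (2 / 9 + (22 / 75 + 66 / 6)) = -1798658 / 27075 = -66.43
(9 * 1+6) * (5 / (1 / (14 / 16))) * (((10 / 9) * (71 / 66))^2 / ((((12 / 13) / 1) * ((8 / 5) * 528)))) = 1433534375 / 11923034112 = 0.12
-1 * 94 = -94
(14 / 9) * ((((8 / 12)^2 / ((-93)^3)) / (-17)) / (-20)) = -14 / 5537997945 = -0.00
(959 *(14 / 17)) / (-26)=-6713 / 221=-30.38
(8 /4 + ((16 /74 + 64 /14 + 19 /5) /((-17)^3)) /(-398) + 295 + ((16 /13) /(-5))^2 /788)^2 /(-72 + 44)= -15673219499808694405600499901562921 /4975114849733228624296051270000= -3150.32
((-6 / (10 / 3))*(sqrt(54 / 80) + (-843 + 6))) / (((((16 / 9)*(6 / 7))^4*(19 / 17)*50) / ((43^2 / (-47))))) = -46050142549509 / 234094592000 + 165054274371*sqrt(30) / 4681891840000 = -196.52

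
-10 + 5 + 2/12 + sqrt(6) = -29/6 + sqrt(6) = -2.38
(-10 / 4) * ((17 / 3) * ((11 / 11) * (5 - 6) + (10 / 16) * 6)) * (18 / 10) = -70.12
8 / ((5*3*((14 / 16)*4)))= 16 / 105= 0.15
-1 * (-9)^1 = 9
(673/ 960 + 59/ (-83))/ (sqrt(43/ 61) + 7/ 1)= -0.00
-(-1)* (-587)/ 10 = -587/ 10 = -58.70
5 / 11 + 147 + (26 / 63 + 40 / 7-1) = 152.58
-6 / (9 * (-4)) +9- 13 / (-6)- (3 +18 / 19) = 421 / 57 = 7.39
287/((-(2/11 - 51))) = 5.65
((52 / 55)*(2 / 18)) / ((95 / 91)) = 0.10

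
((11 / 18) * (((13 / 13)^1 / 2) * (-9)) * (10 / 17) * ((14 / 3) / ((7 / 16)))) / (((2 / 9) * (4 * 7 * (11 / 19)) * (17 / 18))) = -10260 / 2023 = -5.07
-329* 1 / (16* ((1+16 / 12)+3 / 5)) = -4935 / 704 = -7.01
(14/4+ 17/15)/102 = 139/3060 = 0.05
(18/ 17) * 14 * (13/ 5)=3276/ 85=38.54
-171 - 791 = -962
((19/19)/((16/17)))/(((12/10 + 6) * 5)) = 17/576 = 0.03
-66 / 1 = -66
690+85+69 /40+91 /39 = 93487 /120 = 779.06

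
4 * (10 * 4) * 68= 10880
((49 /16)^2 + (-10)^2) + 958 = 273249 /256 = 1067.38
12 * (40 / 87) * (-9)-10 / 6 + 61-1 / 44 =36961 / 3828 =9.66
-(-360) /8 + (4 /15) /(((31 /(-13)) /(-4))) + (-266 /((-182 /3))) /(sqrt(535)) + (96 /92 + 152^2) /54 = 57 * sqrt(535) /6955 + 45559271 /96255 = 473.51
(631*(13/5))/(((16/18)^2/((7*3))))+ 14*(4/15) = 41863493/960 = 43607.81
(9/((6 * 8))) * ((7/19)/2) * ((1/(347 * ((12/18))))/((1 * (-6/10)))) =-0.00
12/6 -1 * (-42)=44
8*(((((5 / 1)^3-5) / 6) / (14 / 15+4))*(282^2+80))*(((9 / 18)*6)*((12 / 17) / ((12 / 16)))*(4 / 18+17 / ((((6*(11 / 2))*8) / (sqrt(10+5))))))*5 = 5094656000 / 629+955248000*sqrt(15) / 407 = 17189684.80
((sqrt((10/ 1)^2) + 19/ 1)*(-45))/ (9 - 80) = 1305/ 71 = 18.38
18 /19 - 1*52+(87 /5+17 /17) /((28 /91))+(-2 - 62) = -5249 /95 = -55.25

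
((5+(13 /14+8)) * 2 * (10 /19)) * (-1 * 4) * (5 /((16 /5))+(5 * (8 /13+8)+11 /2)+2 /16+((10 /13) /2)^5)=-22399144125 /7597226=-2948.33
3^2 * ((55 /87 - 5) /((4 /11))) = -3135 /29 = -108.10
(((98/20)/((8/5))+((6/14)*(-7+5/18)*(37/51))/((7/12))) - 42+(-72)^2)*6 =30848.88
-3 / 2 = -1.50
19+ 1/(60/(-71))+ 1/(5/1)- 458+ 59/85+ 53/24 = -59443/136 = -437.08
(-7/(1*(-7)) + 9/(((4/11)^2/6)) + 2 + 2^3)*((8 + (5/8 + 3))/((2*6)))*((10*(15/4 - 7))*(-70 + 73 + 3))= -20280975/256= -79222.56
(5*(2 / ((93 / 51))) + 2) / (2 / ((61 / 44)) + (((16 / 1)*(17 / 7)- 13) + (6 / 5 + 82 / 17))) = 8420440 / 37493539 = 0.22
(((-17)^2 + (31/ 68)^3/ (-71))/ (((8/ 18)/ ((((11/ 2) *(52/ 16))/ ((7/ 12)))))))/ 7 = 24910401410037/ 8751271424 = 2846.49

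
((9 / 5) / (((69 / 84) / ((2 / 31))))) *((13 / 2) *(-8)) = -26208 / 3565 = -7.35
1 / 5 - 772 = -3859 / 5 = -771.80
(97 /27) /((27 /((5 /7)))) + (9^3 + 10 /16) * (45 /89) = 1340724815 /3633336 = 369.01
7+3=10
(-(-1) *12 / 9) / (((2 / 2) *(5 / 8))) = 32 / 15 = 2.13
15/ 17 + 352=5999/ 17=352.88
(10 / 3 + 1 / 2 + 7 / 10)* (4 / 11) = 272 / 165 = 1.65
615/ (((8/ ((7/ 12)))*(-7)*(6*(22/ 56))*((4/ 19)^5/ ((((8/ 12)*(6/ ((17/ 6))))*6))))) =-10659606195/ 191488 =-55667.23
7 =7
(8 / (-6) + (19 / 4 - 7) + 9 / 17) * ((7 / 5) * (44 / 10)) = -47971 / 2550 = -18.81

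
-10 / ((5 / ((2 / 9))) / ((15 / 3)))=-20 / 9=-2.22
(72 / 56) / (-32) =-9 / 224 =-0.04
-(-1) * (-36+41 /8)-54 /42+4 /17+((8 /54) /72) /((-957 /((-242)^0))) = -7067923019 /221388552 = -31.93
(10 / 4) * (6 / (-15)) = -1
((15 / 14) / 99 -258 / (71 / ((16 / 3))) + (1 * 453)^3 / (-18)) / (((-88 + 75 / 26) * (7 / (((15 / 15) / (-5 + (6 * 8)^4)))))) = 2202253994330 / 1348696787331201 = 0.00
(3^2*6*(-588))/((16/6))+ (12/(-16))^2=-190503/16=-11906.44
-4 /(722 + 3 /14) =-56 /10111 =-0.01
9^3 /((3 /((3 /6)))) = 243 /2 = 121.50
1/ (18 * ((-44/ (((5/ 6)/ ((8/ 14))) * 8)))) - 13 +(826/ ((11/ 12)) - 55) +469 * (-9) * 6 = -58195187/ 2376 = -24492.92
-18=-18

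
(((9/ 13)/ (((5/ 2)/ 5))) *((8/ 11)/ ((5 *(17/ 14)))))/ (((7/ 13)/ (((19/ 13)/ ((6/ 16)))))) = 14592/ 12155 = 1.20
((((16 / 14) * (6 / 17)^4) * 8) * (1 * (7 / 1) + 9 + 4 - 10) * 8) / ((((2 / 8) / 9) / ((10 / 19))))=2388787200 / 11108293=215.05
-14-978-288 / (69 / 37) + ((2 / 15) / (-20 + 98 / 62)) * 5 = -45169810 / 39399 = -1146.47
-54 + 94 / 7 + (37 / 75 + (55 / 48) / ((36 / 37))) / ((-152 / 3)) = -622124509 / 15321600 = -40.60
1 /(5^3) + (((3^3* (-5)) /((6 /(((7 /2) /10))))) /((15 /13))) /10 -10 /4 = -6349 /2000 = -3.17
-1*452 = -452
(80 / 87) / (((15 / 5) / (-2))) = -160 / 261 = -0.61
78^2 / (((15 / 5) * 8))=507 / 2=253.50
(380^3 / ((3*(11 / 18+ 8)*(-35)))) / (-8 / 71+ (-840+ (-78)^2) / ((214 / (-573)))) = 50023510080 / 11573877497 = 4.32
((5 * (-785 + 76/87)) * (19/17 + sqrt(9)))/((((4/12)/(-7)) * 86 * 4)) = 83568275/84796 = 985.52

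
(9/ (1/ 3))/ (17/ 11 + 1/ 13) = 3861/ 232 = 16.64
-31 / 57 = -0.54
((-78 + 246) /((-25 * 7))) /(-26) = 12 /325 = 0.04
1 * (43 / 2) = 43 / 2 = 21.50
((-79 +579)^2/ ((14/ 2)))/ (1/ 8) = 2000000/ 7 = 285714.29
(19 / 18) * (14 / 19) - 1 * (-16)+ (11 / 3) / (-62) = 9329 / 558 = 16.72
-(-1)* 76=76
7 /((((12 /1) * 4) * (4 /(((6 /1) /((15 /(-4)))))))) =-7 /120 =-0.06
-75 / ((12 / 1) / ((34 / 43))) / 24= -425 / 2064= -0.21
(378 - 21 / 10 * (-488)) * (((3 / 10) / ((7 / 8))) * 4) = 48096 / 25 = 1923.84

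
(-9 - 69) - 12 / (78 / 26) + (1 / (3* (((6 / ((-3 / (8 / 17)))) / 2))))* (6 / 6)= -1985 / 24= -82.71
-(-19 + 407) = -388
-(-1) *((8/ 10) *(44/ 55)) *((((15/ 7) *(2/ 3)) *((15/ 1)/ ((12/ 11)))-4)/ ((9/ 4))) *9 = 7008/ 175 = 40.05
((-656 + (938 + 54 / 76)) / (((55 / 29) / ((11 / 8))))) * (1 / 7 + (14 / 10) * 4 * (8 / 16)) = 32089341 / 53200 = 603.18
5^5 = 3125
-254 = -254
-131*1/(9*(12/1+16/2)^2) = -131/3600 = -0.04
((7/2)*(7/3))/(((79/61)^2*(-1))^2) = 678446209/233700486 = 2.90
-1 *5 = -5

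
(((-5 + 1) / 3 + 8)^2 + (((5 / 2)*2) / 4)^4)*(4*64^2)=6913600 / 9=768177.78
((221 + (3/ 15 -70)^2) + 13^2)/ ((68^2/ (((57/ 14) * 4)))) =1071201/ 57800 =18.53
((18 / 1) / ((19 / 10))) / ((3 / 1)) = 60 / 19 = 3.16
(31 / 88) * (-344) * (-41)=54653 / 11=4968.45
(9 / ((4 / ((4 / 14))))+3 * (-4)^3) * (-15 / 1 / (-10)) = -8037 / 28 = -287.04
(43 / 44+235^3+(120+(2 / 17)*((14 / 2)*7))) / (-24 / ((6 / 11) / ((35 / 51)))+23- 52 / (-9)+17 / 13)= -1135782800451 / 9680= -117332933.93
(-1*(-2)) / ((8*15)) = 1 / 60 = 0.02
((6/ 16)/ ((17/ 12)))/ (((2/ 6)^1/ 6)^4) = 472392/ 17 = 27787.76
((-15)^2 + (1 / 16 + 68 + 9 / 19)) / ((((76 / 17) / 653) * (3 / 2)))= 28583.73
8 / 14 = 4 / 7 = 0.57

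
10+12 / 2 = 16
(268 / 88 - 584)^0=1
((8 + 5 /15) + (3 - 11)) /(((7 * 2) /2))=0.05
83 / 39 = 2.13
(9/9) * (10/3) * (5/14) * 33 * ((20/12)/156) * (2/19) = 1375/31122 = 0.04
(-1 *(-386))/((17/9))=3474/17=204.35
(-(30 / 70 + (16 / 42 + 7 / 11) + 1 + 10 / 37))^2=538936225 / 73051209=7.38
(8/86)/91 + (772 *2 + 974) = 9852938/3913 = 2518.00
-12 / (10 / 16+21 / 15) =-160 / 27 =-5.93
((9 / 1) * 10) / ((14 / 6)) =270 / 7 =38.57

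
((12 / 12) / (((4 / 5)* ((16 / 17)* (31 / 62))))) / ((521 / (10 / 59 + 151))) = 758115 / 983648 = 0.77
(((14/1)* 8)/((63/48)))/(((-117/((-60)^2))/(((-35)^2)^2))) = -3940102564.10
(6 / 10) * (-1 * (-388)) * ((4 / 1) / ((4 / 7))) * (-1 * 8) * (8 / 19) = -521472 / 95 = -5489.18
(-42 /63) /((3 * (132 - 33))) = -2 /891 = -0.00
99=99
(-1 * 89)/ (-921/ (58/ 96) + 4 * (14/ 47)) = 121307/ 2076152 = 0.06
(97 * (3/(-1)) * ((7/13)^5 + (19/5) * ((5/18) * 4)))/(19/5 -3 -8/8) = 6916292545/1113879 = 6209.20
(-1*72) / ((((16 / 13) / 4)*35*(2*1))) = -117 / 35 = -3.34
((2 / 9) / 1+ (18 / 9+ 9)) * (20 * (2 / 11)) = 4040 / 99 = 40.81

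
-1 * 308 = -308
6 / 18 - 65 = -194 / 3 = -64.67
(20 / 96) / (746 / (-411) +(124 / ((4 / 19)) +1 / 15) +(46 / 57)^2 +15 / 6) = 3709275 / 10511839508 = 0.00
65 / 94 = 0.69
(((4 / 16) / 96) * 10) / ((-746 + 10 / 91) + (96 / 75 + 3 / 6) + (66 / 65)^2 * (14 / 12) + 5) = -29575 / 838026528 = -0.00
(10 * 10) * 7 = 700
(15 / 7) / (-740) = -3 / 1036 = -0.00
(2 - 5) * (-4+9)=-15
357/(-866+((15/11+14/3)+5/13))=-153153/368762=-0.42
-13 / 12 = -1.08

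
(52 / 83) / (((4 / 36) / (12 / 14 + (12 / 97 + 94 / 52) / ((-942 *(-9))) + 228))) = 1290.42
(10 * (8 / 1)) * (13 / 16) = 65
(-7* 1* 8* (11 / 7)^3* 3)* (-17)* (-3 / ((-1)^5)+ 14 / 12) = 46177.55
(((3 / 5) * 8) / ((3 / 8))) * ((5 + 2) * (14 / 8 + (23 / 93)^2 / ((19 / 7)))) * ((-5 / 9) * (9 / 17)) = -7676144 / 164331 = -46.71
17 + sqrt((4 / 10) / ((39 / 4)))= 2 * sqrt(390) / 195 + 17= 17.20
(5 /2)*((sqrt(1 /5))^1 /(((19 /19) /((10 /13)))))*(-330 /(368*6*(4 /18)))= -2475*sqrt(5) /9568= -0.58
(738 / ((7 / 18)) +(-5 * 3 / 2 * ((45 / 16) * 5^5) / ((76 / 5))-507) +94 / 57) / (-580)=150373591 / 29621760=5.08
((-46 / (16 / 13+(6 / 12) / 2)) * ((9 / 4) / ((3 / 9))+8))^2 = 1244819524 / 5929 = 209954.38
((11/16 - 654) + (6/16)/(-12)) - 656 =-41899/32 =-1309.34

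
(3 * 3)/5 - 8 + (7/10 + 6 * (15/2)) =79/2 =39.50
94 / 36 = 47 / 18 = 2.61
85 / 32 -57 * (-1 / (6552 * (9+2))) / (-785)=200375099 / 75435360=2.66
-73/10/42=-73/420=-0.17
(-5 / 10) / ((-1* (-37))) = -1 / 74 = -0.01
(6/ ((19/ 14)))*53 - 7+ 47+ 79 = 6713/ 19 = 353.32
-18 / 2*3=-27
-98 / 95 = -1.03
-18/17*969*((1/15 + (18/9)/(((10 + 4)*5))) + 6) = -43776/7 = -6253.71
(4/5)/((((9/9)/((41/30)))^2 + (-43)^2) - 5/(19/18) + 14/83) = 10603748/24454459445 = 0.00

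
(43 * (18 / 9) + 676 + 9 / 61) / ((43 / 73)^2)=247750539 / 112789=2196.58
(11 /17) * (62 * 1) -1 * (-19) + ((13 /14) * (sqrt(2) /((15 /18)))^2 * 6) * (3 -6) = 32667 /2975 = 10.98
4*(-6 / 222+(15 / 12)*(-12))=-2224 / 37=-60.11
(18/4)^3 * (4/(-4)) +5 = -689/8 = -86.12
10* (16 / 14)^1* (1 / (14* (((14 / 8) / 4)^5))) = 41943040 / 823543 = 50.93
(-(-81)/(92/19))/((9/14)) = 26.02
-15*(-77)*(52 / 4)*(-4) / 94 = -30030 / 47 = -638.94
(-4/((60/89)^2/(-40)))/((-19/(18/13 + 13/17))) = -39.82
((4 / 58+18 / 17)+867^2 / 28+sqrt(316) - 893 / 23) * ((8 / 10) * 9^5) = 472392 * sqrt(79) / 5+502591587317487 / 396865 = 1267244155.27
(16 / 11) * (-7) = -112 / 11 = -10.18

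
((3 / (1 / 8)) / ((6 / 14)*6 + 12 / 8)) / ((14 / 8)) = 64 / 19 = 3.37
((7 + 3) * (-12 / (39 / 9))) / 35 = -0.79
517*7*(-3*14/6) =-25333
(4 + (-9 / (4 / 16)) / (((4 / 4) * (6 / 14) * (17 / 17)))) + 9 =-71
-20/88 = -5/22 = -0.23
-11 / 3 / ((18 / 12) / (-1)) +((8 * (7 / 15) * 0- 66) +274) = 1894 / 9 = 210.44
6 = 6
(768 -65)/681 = 703/681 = 1.03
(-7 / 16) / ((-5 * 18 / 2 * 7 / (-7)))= -7 / 720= -0.01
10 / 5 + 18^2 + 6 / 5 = 1636 / 5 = 327.20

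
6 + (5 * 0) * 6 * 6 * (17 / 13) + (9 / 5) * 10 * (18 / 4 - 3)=33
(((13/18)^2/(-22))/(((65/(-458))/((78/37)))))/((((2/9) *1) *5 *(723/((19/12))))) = 735319/1059339600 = 0.00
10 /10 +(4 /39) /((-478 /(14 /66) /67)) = 306655 /307593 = 1.00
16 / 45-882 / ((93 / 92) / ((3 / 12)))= -303794 / 1395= -217.77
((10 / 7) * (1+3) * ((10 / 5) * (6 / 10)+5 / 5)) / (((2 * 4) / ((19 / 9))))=209 / 63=3.32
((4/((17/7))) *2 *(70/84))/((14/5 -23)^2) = 3500/520251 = 0.01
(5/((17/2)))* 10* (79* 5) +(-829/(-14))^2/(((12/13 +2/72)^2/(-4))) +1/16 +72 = -34619427084023/2639277200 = -13117.01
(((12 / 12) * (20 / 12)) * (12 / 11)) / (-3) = -20 / 33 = -0.61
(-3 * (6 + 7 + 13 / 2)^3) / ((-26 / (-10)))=-68445 / 8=-8555.62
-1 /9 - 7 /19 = -82 /171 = -0.48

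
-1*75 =-75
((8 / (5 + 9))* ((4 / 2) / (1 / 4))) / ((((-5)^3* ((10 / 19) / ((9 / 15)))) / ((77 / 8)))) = -1254 / 3125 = -0.40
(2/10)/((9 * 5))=1/225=0.00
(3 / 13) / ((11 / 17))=51 / 143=0.36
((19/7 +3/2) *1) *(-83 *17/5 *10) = -83249/7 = -11892.71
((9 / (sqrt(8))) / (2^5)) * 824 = 81.94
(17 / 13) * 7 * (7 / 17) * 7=26.38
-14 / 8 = -7 / 4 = -1.75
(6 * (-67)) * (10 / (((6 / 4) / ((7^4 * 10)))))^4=-7125140314122454400000000 / 27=-263894085708239051851851.90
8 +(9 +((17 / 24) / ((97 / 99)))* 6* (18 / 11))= 4675 / 194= 24.10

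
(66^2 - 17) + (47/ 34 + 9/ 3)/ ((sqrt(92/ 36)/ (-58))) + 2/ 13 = 56409/ 13 - 12963*sqrt(23)/ 391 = 4180.16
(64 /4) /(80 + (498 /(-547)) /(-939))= 1369688 /6848523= 0.20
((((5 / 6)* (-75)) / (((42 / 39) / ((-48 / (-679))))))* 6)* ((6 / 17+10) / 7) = -20592000 / 565607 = -36.41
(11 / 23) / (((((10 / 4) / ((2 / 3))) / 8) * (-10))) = -176 / 1725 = -0.10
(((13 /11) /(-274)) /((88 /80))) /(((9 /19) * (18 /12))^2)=-93860 /12084633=-0.01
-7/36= -0.19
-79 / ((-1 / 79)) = 6241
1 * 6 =6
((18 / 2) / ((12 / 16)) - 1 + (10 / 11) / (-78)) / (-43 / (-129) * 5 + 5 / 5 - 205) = -4714 / 86801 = -0.05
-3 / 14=-0.21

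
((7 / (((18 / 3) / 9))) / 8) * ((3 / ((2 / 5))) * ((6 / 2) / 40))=189 / 256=0.74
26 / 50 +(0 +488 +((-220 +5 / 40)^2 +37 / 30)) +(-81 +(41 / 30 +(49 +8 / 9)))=702792353 / 14400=48805.02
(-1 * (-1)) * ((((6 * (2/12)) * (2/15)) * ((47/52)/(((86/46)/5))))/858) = 1081/2877732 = 0.00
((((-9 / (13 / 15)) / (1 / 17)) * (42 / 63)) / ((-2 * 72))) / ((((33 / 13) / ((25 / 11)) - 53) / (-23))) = 48875 / 134896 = 0.36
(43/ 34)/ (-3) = -43/ 102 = -0.42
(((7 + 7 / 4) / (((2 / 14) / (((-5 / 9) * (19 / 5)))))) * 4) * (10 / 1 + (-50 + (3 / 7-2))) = 21501.67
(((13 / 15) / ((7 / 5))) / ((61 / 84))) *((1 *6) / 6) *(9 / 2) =234 / 61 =3.84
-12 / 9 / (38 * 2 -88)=1 / 9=0.11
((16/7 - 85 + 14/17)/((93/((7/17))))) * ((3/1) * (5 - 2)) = -29235/8959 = -3.26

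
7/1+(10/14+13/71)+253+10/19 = 2468624/9443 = 261.42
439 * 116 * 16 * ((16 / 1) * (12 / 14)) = 78219264 / 7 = 11174180.57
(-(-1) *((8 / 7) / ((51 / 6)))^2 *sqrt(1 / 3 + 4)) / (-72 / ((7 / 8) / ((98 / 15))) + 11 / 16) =-20480 *sqrt(39) / 1824772299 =-0.00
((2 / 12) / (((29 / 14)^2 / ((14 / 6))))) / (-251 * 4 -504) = -343 / 5707026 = -0.00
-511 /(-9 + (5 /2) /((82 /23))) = 83804 /1361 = 61.58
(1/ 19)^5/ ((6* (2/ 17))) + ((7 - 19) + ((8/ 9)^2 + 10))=-970630349/ 802256076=-1.21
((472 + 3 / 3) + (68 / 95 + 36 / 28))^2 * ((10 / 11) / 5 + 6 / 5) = 36282780864 / 116375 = 311774.70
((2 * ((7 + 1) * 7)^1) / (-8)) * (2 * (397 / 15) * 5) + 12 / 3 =-11104 / 3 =-3701.33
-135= -135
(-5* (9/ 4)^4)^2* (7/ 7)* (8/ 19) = 1076168025/ 155648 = 6914.11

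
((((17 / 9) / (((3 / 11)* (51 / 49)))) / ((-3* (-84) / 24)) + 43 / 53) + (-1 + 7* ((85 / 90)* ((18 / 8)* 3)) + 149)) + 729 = 95105755 / 103032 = 923.07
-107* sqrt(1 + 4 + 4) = -321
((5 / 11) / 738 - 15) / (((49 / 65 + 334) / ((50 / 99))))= -197868125 / 8743658319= -0.02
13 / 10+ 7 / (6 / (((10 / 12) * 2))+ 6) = 487 / 240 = 2.03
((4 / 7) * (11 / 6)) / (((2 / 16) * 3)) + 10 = 12.79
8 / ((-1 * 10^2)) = -2 / 25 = -0.08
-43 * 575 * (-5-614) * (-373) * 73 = -416733718475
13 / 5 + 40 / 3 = 239 / 15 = 15.93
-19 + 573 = 554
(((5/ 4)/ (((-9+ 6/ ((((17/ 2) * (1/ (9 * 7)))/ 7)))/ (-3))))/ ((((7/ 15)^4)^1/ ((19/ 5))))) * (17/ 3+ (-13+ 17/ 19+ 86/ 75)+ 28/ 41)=1029999825/ 224839244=4.58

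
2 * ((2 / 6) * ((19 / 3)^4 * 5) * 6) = 2606420 / 81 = 32178.02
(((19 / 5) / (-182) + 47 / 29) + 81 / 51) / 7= 1430253 / 3140410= 0.46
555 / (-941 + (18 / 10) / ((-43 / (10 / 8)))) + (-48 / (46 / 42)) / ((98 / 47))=-80443812 / 3722803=-21.61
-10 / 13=-0.77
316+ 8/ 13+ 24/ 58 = 119520/ 377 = 317.03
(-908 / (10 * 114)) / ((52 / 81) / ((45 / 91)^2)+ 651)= -2482245 / 2037006853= -0.00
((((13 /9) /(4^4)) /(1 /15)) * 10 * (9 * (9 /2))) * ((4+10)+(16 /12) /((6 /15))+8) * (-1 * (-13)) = 722475 /64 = 11288.67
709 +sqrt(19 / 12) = 710.26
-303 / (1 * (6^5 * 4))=-0.01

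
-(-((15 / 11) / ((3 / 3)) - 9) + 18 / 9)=-106 / 11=-9.64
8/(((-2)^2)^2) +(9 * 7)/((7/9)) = 163/2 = 81.50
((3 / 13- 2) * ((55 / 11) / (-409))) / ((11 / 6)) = 690 / 58487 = 0.01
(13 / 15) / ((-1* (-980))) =0.00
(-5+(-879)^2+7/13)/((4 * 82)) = 10044275/4264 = 2355.60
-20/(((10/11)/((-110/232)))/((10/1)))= 3025/29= 104.31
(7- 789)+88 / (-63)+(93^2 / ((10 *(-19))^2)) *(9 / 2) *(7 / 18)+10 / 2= -7077417391 / 9097200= -777.98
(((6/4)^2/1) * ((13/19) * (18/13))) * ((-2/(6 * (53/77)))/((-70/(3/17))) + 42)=30652911/342380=89.53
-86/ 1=-86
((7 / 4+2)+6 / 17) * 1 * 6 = 24.62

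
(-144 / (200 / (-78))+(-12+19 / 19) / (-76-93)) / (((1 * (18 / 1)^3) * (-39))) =-237551 / 960967800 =-0.00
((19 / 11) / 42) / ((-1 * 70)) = -19 / 32340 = -0.00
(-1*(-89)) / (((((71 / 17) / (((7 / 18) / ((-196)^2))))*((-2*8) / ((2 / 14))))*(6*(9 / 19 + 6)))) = -28747 / 579721411584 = -0.00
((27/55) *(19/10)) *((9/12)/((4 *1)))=1539/8800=0.17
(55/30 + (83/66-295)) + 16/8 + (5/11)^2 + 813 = 63319/121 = 523.30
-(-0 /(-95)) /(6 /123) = 0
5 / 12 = 0.42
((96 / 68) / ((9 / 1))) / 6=4 / 153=0.03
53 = 53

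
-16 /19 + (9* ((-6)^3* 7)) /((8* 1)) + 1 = -32316 /19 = -1700.84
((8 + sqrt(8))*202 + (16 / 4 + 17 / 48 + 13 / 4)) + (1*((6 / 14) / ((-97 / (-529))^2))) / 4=404*sqrt(2) + 5142975455 / 3161424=2198.13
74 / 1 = 74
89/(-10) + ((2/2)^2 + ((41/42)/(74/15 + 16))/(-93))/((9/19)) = -6.79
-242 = -242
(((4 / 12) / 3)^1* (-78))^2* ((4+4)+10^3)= 75712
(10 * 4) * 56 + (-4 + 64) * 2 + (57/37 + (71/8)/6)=4196723/1776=2363.02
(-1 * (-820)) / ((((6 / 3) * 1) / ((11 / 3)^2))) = 49610 / 9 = 5512.22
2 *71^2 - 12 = 10070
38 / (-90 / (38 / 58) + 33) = -722 / 1983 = -0.36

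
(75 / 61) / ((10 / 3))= 45 / 122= 0.37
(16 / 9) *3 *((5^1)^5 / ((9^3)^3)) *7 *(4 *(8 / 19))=0.00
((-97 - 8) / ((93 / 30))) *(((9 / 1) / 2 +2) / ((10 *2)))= -1365 / 124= -11.01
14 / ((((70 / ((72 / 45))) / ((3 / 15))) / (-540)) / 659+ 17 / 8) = 3985632 / 604787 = 6.59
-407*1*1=-407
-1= -1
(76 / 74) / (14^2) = 19 / 3626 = 0.01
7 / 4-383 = -1525 / 4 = -381.25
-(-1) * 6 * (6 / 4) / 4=9 / 4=2.25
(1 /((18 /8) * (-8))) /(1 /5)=-5 /18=-0.28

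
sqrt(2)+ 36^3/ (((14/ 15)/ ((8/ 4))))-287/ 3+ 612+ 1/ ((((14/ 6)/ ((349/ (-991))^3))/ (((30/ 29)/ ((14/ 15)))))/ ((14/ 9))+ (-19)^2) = sqrt(2)+ 4440773150701282681/ 44189664694077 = 100494.89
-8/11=-0.73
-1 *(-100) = 100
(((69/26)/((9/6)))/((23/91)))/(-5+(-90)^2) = 7/8095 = 0.00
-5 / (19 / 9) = -2.37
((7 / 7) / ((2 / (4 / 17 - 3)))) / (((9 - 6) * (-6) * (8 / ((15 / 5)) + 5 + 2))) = 47 / 5916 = 0.01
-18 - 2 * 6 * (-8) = 78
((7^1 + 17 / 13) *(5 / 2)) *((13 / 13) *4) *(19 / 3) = 6840 / 13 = 526.15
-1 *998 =-998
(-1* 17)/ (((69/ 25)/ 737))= -313225/ 69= -4539.49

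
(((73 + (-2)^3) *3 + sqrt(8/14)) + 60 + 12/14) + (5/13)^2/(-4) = 2 *sqrt(7)/7 + 1210541/4732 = 256.58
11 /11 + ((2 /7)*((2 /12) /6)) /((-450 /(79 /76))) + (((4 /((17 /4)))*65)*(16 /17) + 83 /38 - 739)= -844649603431 /1245358800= -678.24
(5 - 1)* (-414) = -1656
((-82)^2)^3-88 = 304006671336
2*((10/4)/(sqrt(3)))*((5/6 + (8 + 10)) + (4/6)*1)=65*sqrt(3)/2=56.29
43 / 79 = 0.54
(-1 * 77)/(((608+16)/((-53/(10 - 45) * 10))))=-583/312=-1.87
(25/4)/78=25/312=0.08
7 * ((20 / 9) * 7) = 980 / 9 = 108.89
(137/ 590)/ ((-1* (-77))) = 0.00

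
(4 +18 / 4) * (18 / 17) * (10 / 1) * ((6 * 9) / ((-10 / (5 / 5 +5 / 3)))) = -1296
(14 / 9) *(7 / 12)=49 / 54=0.91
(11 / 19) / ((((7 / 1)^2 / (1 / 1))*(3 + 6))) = 11 / 8379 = 0.00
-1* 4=-4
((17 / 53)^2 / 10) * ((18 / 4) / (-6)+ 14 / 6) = 5491 / 337080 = 0.02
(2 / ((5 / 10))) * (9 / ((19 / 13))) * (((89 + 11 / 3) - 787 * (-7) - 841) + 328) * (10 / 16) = 1488435 / 19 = 78338.68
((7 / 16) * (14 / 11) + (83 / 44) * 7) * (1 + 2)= 3633 / 88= 41.28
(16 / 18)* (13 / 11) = 104 / 99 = 1.05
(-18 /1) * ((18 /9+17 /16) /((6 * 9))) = -49 /48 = -1.02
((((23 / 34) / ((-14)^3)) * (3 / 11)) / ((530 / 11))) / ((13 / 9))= -621 / 642809440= -0.00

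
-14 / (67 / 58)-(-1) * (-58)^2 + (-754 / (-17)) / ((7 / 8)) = 27128688 / 7973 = 3402.57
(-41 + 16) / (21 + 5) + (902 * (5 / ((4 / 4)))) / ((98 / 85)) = 4982325 / 1274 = 3910.77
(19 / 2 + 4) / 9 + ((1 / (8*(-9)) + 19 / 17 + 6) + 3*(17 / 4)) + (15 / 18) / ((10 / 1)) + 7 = 34807 / 1224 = 28.44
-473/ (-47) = 473/ 47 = 10.06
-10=-10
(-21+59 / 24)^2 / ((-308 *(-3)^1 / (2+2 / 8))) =198025 / 236544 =0.84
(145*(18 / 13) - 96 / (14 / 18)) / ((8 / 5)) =17595 / 364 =48.34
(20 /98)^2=100 /2401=0.04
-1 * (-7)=7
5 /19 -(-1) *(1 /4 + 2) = 191 /76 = 2.51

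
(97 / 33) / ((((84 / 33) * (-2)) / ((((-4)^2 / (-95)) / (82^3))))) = 97 / 549989580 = 0.00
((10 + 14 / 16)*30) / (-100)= -261 / 80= -3.26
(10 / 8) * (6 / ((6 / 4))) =5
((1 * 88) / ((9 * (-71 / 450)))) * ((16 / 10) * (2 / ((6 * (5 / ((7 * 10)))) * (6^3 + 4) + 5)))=-19712 / 9869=-2.00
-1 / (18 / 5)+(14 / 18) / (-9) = -59 / 162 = -0.36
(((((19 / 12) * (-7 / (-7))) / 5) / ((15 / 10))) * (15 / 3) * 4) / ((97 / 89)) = 3382 / 873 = 3.87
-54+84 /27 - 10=-548 /9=-60.89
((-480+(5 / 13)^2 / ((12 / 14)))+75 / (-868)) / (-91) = 211198555 / 40046916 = 5.27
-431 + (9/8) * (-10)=-1769/4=-442.25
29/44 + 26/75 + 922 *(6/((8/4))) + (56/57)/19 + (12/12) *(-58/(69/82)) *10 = 56931021857/27399900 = 2077.78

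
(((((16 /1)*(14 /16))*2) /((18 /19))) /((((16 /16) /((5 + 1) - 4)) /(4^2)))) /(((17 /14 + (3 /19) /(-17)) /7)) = 269438848 /49041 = 5494.15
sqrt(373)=19.31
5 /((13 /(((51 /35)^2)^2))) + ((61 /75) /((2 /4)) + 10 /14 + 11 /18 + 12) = 1171845823 /70229250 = 16.69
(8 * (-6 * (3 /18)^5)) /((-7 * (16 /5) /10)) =25 /9072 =0.00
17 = 17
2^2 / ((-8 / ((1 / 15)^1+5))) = -2.53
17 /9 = 1.89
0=0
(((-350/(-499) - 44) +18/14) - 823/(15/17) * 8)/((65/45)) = -1179497307/227045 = -5194.99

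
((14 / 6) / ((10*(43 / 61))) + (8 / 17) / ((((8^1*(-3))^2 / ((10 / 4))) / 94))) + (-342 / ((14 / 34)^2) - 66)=-26854523503 / 12894840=-2082.58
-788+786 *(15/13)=1546/13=118.92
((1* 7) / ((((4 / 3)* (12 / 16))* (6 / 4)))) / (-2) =-7 / 3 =-2.33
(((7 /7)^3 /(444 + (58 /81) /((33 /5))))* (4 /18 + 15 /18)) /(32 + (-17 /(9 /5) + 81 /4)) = 50787 /914662091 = 0.00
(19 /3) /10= 0.63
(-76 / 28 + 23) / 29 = 142 / 203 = 0.70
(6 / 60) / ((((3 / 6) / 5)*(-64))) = -1 / 64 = -0.02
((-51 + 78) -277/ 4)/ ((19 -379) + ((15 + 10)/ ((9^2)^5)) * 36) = 5036466357/ 42914269520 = 0.12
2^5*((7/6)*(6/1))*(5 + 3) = 1792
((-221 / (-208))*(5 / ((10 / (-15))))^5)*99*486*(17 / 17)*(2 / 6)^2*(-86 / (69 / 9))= 4451371959375 / 2944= 1512014931.85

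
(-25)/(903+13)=-25/916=-0.03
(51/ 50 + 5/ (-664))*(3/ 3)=16807/ 16600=1.01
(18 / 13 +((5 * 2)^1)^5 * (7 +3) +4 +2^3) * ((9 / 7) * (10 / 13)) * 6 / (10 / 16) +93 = 11232260355 / 1183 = 9494725.57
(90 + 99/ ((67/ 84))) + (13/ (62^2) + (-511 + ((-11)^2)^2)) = 3694300135/ 257548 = 14344.12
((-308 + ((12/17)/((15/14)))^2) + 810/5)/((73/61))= -64154554/527425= -121.64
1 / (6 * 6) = 0.03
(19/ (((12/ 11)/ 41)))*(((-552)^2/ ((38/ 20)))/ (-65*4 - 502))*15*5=-1431474000/ 127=-11271448.82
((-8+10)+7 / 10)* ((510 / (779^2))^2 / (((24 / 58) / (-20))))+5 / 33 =1840159875755 / 12152447976273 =0.15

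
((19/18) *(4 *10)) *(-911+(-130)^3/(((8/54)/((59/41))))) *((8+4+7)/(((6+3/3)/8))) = -7219938947680/369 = -19566230210.51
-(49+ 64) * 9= -1017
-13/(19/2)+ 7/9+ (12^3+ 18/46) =6795440/3933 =1727.80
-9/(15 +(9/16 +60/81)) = -3888/7043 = -0.55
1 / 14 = 0.07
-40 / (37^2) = -40 / 1369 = -0.03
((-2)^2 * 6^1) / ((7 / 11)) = 264 / 7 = 37.71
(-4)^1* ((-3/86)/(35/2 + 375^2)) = 12/12095255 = 0.00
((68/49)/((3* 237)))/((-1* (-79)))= 68/2752281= 0.00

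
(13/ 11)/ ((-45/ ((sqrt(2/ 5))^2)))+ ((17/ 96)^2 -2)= -1671983/ 844800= -1.98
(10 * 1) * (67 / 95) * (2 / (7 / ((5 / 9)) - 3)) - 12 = -2401 / 228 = -10.53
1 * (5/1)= 5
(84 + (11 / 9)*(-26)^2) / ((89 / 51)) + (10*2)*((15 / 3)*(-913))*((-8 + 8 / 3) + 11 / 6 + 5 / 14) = 537271048 / 1869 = 287464.45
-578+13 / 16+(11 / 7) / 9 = -581629 / 1008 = -577.01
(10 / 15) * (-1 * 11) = -7.33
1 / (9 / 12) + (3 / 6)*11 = 41 / 6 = 6.83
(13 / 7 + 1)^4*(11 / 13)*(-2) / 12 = -880000 / 93639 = -9.40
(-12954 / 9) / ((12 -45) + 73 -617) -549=-946001 / 1731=-546.51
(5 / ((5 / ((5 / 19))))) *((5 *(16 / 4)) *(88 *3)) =26400 / 19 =1389.47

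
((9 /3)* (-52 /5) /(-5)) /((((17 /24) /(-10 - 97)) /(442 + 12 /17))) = -417297.69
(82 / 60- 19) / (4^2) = -529 / 480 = -1.10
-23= -23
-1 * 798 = -798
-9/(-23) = 0.39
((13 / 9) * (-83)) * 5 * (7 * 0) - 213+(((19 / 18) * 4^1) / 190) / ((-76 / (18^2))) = -20244 / 95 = -213.09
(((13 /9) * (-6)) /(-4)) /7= 13 /42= 0.31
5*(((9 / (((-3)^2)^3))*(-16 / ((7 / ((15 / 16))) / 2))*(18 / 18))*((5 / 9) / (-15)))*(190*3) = 5.58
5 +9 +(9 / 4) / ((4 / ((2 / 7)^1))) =793 / 56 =14.16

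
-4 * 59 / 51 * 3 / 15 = -236 / 255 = -0.93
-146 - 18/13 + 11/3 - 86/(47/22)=-337223/1833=-183.97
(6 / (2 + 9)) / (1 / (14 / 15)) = 28 / 55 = 0.51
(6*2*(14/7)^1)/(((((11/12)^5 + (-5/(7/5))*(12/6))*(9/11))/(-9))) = 459841536/11314243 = 40.64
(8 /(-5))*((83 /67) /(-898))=332 /150415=0.00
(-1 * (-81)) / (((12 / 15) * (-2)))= -405 / 8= -50.62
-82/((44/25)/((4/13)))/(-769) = 2050/109967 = 0.02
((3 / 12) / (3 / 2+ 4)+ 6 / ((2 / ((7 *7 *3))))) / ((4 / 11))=9703 / 8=1212.88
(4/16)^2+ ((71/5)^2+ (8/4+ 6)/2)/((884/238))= 288221/5200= 55.43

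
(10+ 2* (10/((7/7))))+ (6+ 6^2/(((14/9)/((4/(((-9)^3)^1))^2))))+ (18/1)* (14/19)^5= 4538603562260/113719798773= 39.91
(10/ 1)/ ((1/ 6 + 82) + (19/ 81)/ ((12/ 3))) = 3240/ 26641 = 0.12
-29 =-29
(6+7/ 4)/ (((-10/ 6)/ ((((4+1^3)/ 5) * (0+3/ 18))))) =-31/ 40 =-0.78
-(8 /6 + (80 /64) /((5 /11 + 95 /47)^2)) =-6044747 /3932160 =-1.54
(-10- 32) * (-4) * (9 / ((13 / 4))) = 6048 / 13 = 465.23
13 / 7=1.86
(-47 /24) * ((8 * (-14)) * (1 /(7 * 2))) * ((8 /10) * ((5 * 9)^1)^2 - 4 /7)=532792 /21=25371.05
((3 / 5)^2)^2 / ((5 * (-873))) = -9 / 303125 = -0.00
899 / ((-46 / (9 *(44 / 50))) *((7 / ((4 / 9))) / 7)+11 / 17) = -672452 / 9291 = -72.38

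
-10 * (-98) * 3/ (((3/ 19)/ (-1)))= -18620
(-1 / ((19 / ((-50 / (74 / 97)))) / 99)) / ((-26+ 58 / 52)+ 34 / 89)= -555533550 / 39859397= -13.94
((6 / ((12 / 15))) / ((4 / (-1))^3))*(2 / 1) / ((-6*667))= 5 / 85376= 0.00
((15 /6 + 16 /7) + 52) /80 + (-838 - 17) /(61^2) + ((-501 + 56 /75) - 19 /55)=-343902052801 /687640800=-500.12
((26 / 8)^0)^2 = 1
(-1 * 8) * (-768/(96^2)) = 2/3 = 0.67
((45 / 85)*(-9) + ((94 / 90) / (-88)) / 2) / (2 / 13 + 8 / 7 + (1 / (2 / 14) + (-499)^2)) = -58451029 / 3050921665440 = -0.00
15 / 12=5 / 4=1.25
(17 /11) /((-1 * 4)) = -17 /44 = -0.39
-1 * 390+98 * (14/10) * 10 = 982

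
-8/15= -0.53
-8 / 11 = -0.73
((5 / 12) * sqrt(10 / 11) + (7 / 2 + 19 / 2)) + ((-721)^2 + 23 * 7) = 5 * sqrt(110) / 132 + 520015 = 520015.40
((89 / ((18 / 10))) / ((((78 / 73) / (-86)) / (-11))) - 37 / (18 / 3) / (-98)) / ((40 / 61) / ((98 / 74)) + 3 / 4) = 183709046249 / 5225337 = 35157.36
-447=-447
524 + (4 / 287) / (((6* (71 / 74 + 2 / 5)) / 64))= 226982852 / 433083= 524.11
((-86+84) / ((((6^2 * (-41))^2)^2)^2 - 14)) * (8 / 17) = -8 / 191473989230433303202922377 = -0.00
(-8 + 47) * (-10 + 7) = -117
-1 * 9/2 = -4.50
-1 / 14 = -0.07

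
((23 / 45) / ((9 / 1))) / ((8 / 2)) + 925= 1498523 / 1620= 925.01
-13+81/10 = -49/10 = -4.90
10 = 10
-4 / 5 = -0.80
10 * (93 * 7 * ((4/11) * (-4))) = -104160/11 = -9469.09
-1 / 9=-0.11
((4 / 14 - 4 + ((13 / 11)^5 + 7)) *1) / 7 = 6303224 / 7891499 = 0.80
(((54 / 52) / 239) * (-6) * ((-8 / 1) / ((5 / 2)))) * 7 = 9072 / 15535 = 0.58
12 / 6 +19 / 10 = 39 / 10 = 3.90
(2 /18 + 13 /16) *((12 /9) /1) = 133 /108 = 1.23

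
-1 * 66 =-66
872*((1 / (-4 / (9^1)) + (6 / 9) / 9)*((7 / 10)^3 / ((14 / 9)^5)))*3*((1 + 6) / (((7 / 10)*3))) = -11204001 / 15680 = -714.54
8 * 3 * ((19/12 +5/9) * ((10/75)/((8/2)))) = 77/45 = 1.71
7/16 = 0.44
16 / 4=4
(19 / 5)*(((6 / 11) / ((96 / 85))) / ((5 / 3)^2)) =2907 / 4400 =0.66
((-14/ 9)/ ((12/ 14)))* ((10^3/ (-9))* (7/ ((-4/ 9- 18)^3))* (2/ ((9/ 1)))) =-85750/ 1715361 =-0.05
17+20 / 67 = 1159 / 67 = 17.30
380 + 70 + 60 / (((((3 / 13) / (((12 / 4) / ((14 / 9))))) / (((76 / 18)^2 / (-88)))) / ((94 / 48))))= 1391945 / 5544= 251.07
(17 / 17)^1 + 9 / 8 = 17 / 8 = 2.12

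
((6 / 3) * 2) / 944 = 1 / 236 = 0.00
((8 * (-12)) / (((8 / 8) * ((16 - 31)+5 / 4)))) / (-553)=-384 / 30415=-0.01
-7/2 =-3.50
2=2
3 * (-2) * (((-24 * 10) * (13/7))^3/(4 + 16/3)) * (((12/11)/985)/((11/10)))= 3280103424000/57232637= 57311.76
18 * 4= 72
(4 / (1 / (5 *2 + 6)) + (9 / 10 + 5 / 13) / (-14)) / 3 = 38771 / 1820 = 21.30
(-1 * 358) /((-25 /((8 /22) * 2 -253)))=-39738 /11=-3612.55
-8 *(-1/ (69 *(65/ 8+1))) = 64/ 5037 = 0.01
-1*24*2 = -48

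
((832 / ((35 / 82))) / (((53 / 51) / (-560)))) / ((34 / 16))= -26198016 / 53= -494302.19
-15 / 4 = -3.75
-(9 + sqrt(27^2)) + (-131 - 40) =-207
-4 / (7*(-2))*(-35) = -10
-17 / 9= -1.89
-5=-5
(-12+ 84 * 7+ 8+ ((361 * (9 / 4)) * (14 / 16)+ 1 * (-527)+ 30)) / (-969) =-8509 / 10336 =-0.82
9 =9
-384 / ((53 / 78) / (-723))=21655296 / 53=408590.49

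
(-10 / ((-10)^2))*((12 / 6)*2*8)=-16 / 5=-3.20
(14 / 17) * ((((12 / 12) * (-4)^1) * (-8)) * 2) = 896 / 17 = 52.71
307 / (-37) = -307 / 37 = -8.30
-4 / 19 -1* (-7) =129 / 19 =6.79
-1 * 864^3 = -644972544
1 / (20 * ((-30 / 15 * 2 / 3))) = -3 / 80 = -0.04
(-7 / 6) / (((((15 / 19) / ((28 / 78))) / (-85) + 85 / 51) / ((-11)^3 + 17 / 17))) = 21049910 / 22259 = 945.68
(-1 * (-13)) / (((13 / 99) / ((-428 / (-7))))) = 42372 / 7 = 6053.14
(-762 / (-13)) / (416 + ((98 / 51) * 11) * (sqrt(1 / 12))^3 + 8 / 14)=17476909204608 / 124205790590219 - 12316611384 * sqrt(3) / 124205790590219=0.14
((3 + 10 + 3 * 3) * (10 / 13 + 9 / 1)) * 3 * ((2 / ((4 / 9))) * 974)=36738306 / 13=2826023.54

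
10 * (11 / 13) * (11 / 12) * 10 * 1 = 3025 / 39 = 77.56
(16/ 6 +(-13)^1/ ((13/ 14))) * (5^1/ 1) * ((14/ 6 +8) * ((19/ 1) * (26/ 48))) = -650845/ 108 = -6026.34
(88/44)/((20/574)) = 287/5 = 57.40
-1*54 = -54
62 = 62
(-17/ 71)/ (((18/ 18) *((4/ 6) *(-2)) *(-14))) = -51/ 3976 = -0.01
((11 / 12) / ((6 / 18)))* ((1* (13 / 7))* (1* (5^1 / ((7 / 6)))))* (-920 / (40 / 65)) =-3206775 / 98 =-32722.19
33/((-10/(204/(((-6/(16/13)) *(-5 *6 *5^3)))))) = -1496/40625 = -0.04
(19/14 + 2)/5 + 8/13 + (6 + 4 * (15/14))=10531/910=11.57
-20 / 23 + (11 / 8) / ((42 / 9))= -0.57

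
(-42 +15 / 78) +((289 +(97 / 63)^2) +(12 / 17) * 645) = 1236529309 / 1754298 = 704.86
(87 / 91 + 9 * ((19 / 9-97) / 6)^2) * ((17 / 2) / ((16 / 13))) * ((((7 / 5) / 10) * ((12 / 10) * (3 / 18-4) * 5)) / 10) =-5007.87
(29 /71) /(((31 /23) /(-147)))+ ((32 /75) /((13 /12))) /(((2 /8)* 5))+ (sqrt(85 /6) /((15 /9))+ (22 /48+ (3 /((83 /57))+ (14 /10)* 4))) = -257297909471 /7124637000+ sqrt(510) /10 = -33.86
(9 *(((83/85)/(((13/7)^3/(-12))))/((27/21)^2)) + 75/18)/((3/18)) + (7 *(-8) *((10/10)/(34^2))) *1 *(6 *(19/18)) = -35.07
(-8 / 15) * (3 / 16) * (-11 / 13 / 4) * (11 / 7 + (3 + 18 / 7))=55 / 364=0.15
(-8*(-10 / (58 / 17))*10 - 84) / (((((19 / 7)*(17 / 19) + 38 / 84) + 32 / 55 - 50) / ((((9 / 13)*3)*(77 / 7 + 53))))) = -429.82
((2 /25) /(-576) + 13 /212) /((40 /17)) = 396899 /15264000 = 0.03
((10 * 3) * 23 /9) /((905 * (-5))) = -46 /2715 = -0.02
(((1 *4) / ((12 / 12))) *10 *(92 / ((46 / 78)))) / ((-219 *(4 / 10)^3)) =-32500 / 73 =-445.21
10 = 10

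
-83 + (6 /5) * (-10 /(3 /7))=-111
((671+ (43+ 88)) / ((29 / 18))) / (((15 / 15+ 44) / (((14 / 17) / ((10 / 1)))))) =11228 / 12325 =0.91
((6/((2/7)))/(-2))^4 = 12155.06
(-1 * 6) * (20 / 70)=-12 / 7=-1.71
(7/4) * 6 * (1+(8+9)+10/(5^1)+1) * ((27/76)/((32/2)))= 11907/2432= 4.90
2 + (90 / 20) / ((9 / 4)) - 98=-94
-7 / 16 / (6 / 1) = -7 / 96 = -0.07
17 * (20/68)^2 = 25/17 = 1.47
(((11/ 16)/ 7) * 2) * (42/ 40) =33/ 160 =0.21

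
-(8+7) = -15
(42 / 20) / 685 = 0.00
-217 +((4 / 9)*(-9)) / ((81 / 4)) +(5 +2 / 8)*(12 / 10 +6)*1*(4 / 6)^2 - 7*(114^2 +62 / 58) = -1070907694 / 11745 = -91179.88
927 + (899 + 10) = 1836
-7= -7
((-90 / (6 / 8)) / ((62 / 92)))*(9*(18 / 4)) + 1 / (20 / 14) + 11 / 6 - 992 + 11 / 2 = -7621889 / 930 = -8195.58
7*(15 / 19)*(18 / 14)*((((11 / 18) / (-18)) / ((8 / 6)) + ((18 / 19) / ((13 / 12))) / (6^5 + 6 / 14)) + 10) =19312358563 / 272494352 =70.87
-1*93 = -93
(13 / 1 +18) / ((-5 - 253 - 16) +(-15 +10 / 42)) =-651 / 6064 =-0.11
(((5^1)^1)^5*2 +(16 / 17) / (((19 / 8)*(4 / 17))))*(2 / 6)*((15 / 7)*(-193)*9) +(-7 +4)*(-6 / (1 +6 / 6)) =-1031620473 / 133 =-7756544.91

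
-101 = -101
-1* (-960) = 960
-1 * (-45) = 45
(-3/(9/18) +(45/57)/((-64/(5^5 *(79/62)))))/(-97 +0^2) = 4155477/7313024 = 0.57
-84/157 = -0.54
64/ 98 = 32/ 49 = 0.65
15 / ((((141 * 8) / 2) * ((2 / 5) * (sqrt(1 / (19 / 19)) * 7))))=25 / 2632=0.01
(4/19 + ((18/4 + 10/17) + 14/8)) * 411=3742977/1292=2897.04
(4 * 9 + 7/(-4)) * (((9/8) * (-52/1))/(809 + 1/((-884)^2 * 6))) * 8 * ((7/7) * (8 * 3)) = -1803737984256/3793187425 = -475.52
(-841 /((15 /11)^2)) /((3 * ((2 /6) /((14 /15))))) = -1424654 /3375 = -422.12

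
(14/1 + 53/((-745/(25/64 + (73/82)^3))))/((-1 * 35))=-45749882387/115015364800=-0.40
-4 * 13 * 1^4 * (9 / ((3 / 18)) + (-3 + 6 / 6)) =-2704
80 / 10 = 8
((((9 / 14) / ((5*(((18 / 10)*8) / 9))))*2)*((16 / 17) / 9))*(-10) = -20 / 119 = -0.17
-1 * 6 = -6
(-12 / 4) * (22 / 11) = -6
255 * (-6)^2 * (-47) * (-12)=5177520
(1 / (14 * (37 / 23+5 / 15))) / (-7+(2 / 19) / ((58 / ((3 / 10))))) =-190095 / 36175846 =-0.01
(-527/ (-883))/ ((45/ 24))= 4216/ 13245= 0.32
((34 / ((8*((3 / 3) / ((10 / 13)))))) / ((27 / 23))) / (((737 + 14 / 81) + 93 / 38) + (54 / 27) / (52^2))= 1158924 / 307790003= 0.00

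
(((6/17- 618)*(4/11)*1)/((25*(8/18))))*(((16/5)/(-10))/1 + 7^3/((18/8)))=-2875152/935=-3075.03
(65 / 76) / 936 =5 / 5472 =0.00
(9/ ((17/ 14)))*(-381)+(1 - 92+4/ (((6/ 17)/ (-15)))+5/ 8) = -419459/ 136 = -3084.26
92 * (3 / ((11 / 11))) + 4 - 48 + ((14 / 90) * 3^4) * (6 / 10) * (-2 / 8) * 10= 2131 / 10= 213.10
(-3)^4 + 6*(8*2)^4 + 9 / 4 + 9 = 1573233 / 4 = 393308.25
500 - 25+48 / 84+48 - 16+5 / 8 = 28459 / 56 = 508.20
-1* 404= -404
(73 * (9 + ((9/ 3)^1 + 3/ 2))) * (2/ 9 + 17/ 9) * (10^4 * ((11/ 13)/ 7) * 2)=457710000/ 91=5029780.22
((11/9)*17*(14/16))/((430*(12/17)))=22253/371520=0.06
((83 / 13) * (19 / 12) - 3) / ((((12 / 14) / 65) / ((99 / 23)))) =426965 / 184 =2320.46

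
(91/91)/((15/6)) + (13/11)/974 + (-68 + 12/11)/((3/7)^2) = -175438243/482130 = -363.88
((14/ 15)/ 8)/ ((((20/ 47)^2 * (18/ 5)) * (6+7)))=15463/ 1123200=0.01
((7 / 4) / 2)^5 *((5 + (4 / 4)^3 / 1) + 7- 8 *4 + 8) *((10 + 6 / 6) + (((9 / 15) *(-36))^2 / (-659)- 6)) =-13072837547 / 539852800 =-24.22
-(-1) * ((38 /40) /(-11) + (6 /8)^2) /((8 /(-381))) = -159639 /7040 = -22.68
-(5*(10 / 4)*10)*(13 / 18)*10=-8125 / 9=-902.78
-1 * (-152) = 152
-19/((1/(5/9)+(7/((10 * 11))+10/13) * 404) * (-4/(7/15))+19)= 19019/2883409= 0.01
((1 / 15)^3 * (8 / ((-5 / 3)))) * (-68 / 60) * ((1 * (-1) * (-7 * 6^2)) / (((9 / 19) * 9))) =72352 / 759375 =0.10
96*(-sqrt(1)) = -96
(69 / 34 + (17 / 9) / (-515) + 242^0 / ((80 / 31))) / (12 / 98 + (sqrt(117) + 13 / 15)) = -108380305775 / 5267943398208 + 109572936375 * sqrt(13) / 1755981132736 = 0.20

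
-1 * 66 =-66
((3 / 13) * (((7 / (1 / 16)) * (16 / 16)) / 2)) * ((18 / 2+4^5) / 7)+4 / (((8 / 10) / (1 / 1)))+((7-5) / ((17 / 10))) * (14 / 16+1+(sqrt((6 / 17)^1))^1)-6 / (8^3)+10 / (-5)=20 * sqrt(102) / 289+108188649 / 56576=1912.97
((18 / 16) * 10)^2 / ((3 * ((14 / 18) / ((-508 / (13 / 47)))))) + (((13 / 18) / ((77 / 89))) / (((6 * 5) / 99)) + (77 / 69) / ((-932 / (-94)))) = -485801807811 / 4876690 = -99617.12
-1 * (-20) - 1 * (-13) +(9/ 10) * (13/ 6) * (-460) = -864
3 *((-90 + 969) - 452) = 1281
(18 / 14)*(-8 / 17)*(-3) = 1.82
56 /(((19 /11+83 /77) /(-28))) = -15092 /27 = -558.96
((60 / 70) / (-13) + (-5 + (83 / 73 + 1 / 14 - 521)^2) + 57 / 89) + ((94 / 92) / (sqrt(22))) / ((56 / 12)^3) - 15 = 1269 * sqrt(22) / 2776928 + 326484384160729 / 1208467988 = 270163.87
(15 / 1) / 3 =5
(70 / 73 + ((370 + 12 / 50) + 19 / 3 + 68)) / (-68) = -2439289 / 372300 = -6.55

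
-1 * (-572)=572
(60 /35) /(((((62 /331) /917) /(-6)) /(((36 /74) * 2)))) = -56195856 /1147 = -48993.77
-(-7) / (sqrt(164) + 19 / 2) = -266 / 295 + 56 * sqrt(41) / 295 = 0.31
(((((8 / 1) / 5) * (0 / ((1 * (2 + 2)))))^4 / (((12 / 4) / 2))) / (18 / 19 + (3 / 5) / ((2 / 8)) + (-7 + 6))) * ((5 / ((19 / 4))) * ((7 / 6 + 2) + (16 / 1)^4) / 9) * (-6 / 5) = 0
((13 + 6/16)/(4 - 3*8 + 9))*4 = -107/22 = -4.86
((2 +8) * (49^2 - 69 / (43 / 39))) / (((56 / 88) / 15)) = 165910800 / 301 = 551198.67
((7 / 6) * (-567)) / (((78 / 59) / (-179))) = 4657401 / 52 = 89565.40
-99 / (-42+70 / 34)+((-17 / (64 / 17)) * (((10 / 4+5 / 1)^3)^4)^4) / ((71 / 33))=-1835109534258046412485425054594401217400443450239703607397020263 / 868456137743616966656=-2113071063123514916444131000000000000000000.00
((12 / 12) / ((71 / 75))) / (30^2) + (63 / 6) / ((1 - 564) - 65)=-4159 / 267528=-0.02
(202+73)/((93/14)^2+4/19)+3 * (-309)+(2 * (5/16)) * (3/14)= -3405144767/3698576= -920.66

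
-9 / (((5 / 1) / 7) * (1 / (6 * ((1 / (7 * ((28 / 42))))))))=-81 / 5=-16.20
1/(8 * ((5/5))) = 1/8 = 0.12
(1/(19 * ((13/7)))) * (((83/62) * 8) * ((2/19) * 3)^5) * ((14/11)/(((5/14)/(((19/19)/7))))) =505999872/1042771952365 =0.00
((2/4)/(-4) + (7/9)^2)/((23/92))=311/162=1.92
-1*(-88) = 88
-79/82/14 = -79/1148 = -0.07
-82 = -82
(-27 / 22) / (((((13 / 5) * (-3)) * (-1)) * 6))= -15 / 572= -0.03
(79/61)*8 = 632/61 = 10.36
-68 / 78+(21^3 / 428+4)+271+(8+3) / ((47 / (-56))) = 282.66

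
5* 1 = 5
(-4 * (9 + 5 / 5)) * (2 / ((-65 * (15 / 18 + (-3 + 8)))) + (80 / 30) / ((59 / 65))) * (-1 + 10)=-28341024 / 26845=-1055.73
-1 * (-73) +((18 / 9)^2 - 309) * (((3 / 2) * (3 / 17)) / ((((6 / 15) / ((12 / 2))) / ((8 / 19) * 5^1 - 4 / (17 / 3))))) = -8904707 / 5491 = -1621.69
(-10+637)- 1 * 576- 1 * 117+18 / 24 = -261 / 4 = -65.25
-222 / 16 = -111 / 8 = -13.88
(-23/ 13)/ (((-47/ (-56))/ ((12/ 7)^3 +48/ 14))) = -534336/ 29939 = -17.85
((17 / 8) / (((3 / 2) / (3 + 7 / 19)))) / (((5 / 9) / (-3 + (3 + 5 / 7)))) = 816 / 133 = 6.14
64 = 64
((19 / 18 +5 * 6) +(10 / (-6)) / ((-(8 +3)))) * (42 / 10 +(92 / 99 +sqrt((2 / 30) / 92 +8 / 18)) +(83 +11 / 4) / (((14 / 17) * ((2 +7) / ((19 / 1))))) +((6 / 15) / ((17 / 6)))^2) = 6179 * sqrt(211945) / 136620 +7954323790627 / 1132995600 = 7041.43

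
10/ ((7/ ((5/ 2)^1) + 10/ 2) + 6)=50/ 69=0.72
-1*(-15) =15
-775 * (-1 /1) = 775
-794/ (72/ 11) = -4367/ 36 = -121.31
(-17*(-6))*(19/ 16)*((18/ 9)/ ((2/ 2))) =969/ 4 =242.25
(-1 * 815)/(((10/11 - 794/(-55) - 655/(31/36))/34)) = 23622775/635368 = 37.18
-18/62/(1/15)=-135/31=-4.35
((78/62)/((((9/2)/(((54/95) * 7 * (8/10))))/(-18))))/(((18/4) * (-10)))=26208/73625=0.36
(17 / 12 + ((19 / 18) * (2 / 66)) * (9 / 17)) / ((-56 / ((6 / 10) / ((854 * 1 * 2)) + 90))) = -2.30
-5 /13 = -0.38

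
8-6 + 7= 9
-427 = -427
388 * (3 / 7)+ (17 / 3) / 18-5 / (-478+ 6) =166.61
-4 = -4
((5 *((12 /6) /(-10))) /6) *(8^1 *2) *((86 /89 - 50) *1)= 34912 /267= 130.76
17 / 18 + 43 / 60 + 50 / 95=2.19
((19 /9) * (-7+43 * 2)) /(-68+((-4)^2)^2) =0.89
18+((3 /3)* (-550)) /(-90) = 24.11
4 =4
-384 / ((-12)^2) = -8 / 3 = -2.67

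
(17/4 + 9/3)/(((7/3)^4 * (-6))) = -783/19208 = -0.04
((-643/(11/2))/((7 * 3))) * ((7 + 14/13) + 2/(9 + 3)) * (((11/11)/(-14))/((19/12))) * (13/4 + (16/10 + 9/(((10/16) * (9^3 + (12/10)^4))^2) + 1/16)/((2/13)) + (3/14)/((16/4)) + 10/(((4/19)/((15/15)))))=661807403930263549403/5188415259343876560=127.55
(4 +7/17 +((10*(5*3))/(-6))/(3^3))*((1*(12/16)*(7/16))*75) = 4375/51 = 85.78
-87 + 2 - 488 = -573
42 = 42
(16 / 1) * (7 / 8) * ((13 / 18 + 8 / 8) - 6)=-539 / 9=-59.89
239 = 239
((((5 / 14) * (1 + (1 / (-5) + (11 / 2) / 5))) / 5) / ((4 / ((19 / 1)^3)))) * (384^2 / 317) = 1201038336 / 11095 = 108250.41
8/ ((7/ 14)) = 16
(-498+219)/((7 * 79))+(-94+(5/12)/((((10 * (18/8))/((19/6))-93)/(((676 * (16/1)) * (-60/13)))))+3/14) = 8340565/56406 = 147.87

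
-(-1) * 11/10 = 11/10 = 1.10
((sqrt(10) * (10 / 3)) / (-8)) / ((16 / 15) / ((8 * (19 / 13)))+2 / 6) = -475 * sqrt(10) / 484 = -3.10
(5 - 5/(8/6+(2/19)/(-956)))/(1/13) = 118027/7265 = 16.25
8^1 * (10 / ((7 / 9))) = 720 / 7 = 102.86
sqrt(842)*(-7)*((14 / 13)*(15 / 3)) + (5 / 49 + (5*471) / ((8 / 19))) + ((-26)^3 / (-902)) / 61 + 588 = 66663725847 / 10784312 - 490*sqrt(842) / 13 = 5087.82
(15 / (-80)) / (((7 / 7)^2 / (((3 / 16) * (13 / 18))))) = -13 / 512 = -0.03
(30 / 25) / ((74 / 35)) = 21 / 37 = 0.57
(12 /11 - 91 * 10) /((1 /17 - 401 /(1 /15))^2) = -1444711 /57507342838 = -0.00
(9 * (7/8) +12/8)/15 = 5/8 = 0.62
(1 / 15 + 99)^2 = 9814.20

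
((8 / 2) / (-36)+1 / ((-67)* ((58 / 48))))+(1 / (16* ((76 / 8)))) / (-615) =-67280269 / 544894920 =-0.12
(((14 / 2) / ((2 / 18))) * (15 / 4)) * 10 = 4725 / 2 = 2362.50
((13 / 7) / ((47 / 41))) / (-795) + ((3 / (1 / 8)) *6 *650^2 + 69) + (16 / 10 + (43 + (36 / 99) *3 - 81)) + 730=60840763.69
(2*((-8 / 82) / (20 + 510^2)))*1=-1 / 1333115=-0.00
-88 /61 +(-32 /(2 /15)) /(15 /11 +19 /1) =-11297 /854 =-13.23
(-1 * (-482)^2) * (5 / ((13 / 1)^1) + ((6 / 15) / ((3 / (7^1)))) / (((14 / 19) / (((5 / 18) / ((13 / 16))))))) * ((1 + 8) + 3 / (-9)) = -133353976 / 81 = -1646345.38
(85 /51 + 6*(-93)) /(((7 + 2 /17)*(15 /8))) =-226984 /5445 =-41.69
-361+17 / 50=-18033 / 50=-360.66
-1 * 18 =-18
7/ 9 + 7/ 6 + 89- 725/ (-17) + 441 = 175825/ 306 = 574.59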